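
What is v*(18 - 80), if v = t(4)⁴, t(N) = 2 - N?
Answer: -992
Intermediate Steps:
v = 16 (v = (2 - 1*4)⁴ = (2 - 4)⁴ = (-2)⁴ = 16)
v*(18 - 80) = 16*(18 - 80) = 16*(-62) = -992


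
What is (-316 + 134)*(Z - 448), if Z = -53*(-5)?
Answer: 33306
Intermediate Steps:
Z = 265
(-316 + 134)*(Z - 448) = (-316 + 134)*(265 - 448) = -182*(-183) = 33306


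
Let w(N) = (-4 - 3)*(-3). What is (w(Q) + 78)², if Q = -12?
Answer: 9801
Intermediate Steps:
w(N) = 21 (w(N) = -7*(-3) = 21)
(w(Q) + 78)² = (21 + 78)² = 99² = 9801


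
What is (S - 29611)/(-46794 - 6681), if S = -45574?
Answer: 15037/10695 ≈ 1.4060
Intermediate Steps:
(S - 29611)/(-46794 - 6681) = (-45574 - 29611)/(-46794 - 6681) = -75185/(-53475) = -75185*(-1/53475) = 15037/10695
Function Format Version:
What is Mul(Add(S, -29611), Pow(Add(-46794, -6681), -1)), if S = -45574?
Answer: Rational(15037, 10695) ≈ 1.4060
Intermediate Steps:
Mul(Add(S, -29611), Pow(Add(-46794, -6681), -1)) = Mul(Add(-45574, -29611), Pow(Add(-46794, -6681), -1)) = Mul(-75185, Pow(-53475, -1)) = Mul(-75185, Rational(-1, 53475)) = Rational(15037, 10695)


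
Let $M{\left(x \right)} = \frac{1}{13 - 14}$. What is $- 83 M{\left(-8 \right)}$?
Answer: $83$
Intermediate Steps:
$M{\left(x \right)} = -1$ ($M{\left(x \right)} = \frac{1}{-1} = -1$)
$- 83 M{\left(-8 \right)} = \left(-83\right) \left(-1\right) = 83$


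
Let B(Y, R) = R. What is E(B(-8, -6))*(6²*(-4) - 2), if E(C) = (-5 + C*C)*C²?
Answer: -162936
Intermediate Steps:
E(C) = C²*(-5 + C²) (E(C) = (-5 + C²)*C² = C²*(-5 + C²))
E(B(-8, -6))*(6²*(-4) - 2) = ((-6)²*(-5 + (-6)²))*(6²*(-4) - 2) = (36*(-5 + 36))*(36*(-4) - 2) = (36*31)*(-144 - 2) = 1116*(-146) = -162936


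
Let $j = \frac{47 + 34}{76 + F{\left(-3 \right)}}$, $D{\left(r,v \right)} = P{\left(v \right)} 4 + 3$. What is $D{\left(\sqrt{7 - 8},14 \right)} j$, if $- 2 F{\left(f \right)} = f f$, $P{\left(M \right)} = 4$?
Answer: $\frac{3078}{143} \approx 21.524$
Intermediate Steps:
$F{\left(f \right)} = - \frac{f^{2}}{2}$ ($F{\left(f \right)} = - \frac{f f}{2} = - \frac{f^{2}}{2}$)
$D{\left(r,v \right)} = 19$ ($D{\left(r,v \right)} = 4 \cdot 4 + 3 = 16 + 3 = 19$)
$j = \frac{162}{143}$ ($j = \frac{47 + 34}{76 - \frac{\left(-3\right)^{2}}{2}} = \frac{81}{76 - \frac{9}{2}} = \frac{81}{\frac{143}{2}} = 81 \cdot \frac{2}{143} = \frac{162}{143} \approx 1.1329$)
$D{\left(\sqrt{7 - 8},14 \right)} j = 19 \cdot \frac{162}{143} = \frac{3078}{143}$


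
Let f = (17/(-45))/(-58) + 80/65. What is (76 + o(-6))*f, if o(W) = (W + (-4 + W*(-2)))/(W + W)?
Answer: 293867/3132 ≈ 93.827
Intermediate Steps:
o(W) = (-4 - W)/(2*W) (o(W) = (W + (-4 - 2*W))/((2*W)) = (-4 - W)*(1/(2*W)) = (-4 - W)/(2*W))
f = 41981/33930 (f = (17*(-1/45))*(-1/58) + 80*(1/65) = -17/45*(-1/58) + 16/13 = 17/2610 + 16/13 = 41981/33930 ≈ 1.2373)
(76 + o(-6))*f = (76 + (1/2)*(-4 - 1*(-6))/(-6))*(41981/33930) = (76 + (1/2)*(-1/6)*(-4 + 6))*(41981/33930) = (76 + (1/2)*(-1/6)*2)*(41981/33930) = (76 - 1/6)*(41981/33930) = (455/6)*(41981/33930) = 293867/3132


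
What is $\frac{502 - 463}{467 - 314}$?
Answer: $\frac{13}{51} \approx 0.2549$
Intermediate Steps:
$\frac{502 - 463}{467 - 314} = \frac{39}{153} = 39 \cdot \frac{1}{153} = \frac{13}{51}$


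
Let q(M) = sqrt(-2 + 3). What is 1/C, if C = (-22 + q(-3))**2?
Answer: 1/441 ≈ 0.0022676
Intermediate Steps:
q(M) = 1 (q(M) = sqrt(1) = 1)
C = 441 (C = (-22 + 1)**2 = (-21)**2 = 441)
1/C = 1/441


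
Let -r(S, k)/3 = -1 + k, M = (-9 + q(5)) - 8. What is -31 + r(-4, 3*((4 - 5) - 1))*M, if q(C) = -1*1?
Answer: -409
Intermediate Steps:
q(C) = -1
M = -18 (M = (-9 - 1) - 8 = -10 - 8 = -18)
r(S, k) = 3 - 3*k (r(S, k) = -3*(-1 + k) = 3 - 3*k)
-31 + r(-4, 3*((4 - 5) - 1))*M = -31 + (3 - 9*((4 - 5) - 1))*(-18) = -31 + (3 - 9*(-1 - 1))*(-18) = -31 + (3 - 9*(-2))*(-18) = -31 + (3 - 3*(-6))*(-18) = -31 + (3 + 18)*(-18) = -31 + 21*(-18) = -31 - 378 = -409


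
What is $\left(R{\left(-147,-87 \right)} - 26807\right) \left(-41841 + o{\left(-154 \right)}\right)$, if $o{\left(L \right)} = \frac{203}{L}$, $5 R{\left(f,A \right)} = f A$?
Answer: $\frac{55805350813}{55} \approx 1.0146 \cdot 10^{9}$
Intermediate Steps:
$R{\left(f,A \right)} = \frac{A f}{5}$ ($R{\left(f,A \right)} = \frac{f A}{5} = \frac{A f}{5}$)
$\left(R{\left(-147,-87 \right)} - 26807\right) \left(-41841 + o{\left(-154 \right)}\right) = \left(\frac{1}{5} \left(-87\right) \left(-147\right) - 26807\right) \left(-41841 + \frac{203}{-154}\right) = \left(\frac{12789}{5} - 26807\right) \left(-41841 + 203 \left(- \frac{1}{154}\right)\right) = - \frac{121246 \left(-41841 - \frac{29}{22}\right)}{5} = \left(- \frac{121246}{5}\right) \left(- \frac{920531}{22}\right) = \frac{55805350813}{55}$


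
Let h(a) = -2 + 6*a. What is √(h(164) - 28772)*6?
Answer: 6*I*√27790 ≈ 1000.2*I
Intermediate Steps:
√(h(164) - 28772)*6 = √((-2 + 6*164) - 28772)*6 = √((-2 + 984) - 28772)*6 = √(982 - 28772)*6 = √(-27790)*6 = (I*√27790)*6 = 6*I*√27790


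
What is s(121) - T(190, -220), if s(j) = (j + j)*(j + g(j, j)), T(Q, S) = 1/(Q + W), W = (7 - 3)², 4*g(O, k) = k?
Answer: 3770057/103 ≈ 36603.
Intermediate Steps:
g(O, k) = k/4
W = 16 (W = 4² = 16)
T(Q, S) = 1/(16 + Q) (T(Q, S) = 1/(Q + 16) = 1/(16 + Q))
s(j) = 5*j²/2 (s(j) = (j + j)*(j + j/4) = (2*j)*(5*j/4) = 5*j²/2)
s(121) - T(190, -220) = (5/2)*121² - 1/(16 + 190) = (5/2)*14641 - 1/206 = 73205/2 - 1*1/206 = 73205/2 - 1/206 = 3770057/103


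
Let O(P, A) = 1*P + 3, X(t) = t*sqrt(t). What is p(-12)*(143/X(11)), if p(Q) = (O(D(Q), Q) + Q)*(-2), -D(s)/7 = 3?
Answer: 780*sqrt(11)/11 ≈ 235.18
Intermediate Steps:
D(s) = -21 (D(s) = -7*3 = -21)
X(t) = t**(3/2)
O(P, A) = 3 + P (O(P, A) = P + 3 = 3 + P)
p(Q) = 36 - 2*Q (p(Q) = ((3 - 21) + Q)*(-2) = (-18 + Q)*(-2) = 36 - 2*Q)
p(-12)*(143/X(11)) = (36 - 2*(-12))*(143/(11**(3/2))) = (36 + 24)*(143/((11*sqrt(11)))) = 60*(143*(sqrt(11)/121)) = 60*(13*sqrt(11)/11) = 780*sqrt(11)/11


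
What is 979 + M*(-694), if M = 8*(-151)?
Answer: 839331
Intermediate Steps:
M = -1208
979 + M*(-694) = 979 - 1208*(-694) = 979 + 838352 = 839331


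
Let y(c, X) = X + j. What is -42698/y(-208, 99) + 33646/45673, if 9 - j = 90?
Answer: -974770063/411057 ≈ -2371.4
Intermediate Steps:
j = -81 (j = 9 - 1*90 = 9 - 90 = -81)
y(c, X) = -81 + X (y(c, X) = X - 81 = -81 + X)
-42698/y(-208, 99) + 33646/45673 = -42698/(-81 + 99) + 33646/45673 = -42698/18 + 33646*(1/45673) = -42698*1/18 + 33646/45673 = -21349/9 + 33646/45673 = -974770063/411057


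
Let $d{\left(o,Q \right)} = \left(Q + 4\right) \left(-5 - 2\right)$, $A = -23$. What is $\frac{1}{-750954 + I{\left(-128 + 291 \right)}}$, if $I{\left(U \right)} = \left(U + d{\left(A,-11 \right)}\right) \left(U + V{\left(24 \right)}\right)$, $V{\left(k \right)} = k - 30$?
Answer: $- \frac{1}{717670} \approx -1.3934 \cdot 10^{-6}$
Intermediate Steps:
$d{\left(o,Q \right)} = -28 - 7 Q$ ($d{\left(o,Q \right)} = \left(4 + Q\right) \left(-7\right) = -28 - 7 Q$)
$V{\left(k \right)} = -30 + k$
$I{\left(U \right)} = \left(-6 + U\right) \left(49 + U\right)$ ($I{\left(U \right)} = \left(U - -49\right) \left(U + \left(-30 + 24\right)\right) = \left(U + \left(-28 + 77\right)\right) \left(U - 6\right) = \left(U + 49\right) \left(-6 + U\right) = \left(49 + U\right) \left(-6 + U\right) = \left(-6 + U\right) \left(49 + U\right)$)
$\frac{1}{-750954 + I{\left(-128 + 291 \right)}} = \frac{1}{-750954 + \left(-294 + \left(-128 + 291\right)^{2} + 43 \left(-128 + 291\right)\right)} = \frac{1}{-750954 + \left(-294 + 163^{2} + 43 \cdot 163\right)} = \frac{1}{-750954 + \left(-294 + 26569 + 7009\right)} = \frac{1}{-750954 + 33284} = \frac{1}{-717670} = - \frac{1}{717670}$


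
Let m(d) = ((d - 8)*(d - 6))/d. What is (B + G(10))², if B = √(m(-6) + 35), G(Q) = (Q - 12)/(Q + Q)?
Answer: 701/100 - √7/5 ≈ 6.4809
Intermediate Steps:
G(Q) = (-12 + Q)/(2*Q) (G(Q) = (-12 + Q)/((2*Q)) = (-12 + Q)*(1/(2*Q)) = (-12 + Q)/(2*Q))
m(d) = (-8 + d)*(-6 + d)/d (m(d) = ((-8 + d)*(-6 + d))/d = (-8 + d)*(-6 + d)/d)
B = √7 (B = √((-14 - 6 + 48/(-6)) + 35) = √((-14 - 6 + 48*(-⅙)) + 35) = √((-14 - 6 - 8) + 35) = √(-28 + 35) = √7 ≈ 2.6458)
(B + G(10))² = (√7 + (½)*(-12 + 10)/10)² = (√7 + (½)*(⅒)*(-2))² = (√7 - ⅒)² = (-⅒ + √7)²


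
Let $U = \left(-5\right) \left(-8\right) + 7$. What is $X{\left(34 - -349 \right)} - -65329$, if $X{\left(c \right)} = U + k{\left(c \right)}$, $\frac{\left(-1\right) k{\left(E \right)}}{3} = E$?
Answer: $64227$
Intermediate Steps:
$k{\left(E \right)} = - 3 E$
$U = 47$ ($U = 40 + 7 = 47$)
$X{\left(c \right)} = 47 - 3 c$
$X{\left(34 - -349 \right)} - -65329 = \left(47 - 3 \left(34 - -349\right)\right) - -65329 = \left(47 - 3 \left(34 + 349\right)\right) + 65329 = \left(47 - 1149\right) + 65329 = -1102 + 65329 = 64227$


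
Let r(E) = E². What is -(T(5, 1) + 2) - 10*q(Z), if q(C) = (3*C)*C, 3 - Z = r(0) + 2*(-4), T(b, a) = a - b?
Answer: -3628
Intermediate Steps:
Z = 11 (Z = 3 - (0² + 2*(-4)) = 3 - (0 - 8) = 3 - 1*(-8) = 3 + 8 = 11)
q(C) = 3*C²
-(T(5, 1) + 2) - 10*q(Z) = -((1 - 1*5) + 2) - 30*11² = -((1 - 5) + 2) - 30*121 = -(-4 + 2) - 10*363 = -1*(-2) - 3630 = 2 - 3630 = -3628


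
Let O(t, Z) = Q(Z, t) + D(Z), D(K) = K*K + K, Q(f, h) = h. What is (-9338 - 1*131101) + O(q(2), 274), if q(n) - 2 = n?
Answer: -65085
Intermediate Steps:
q(n) = 2 + n
D(K) = K + K**2 (D(K) = K**2 + K = K + K**2)
O(t, Z) = t + Z*(1 + Z)
(-9338 - 1*131101) + O(q(2), 274) = (-9338 - 1*131101) + ((2 + 2) + 274*(1 + 274)) = (-9338 - 131101) + (4 + 274*275) = -140439 + (4 + 75350) = -140439 + 75354 = -65085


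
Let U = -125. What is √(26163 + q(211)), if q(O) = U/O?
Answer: 2*√291194137/211 ≈ 161.75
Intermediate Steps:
q(O) = -125/O
√(26163 + q(211)) = √(26163 - 125/211) = √(5520268/211) = 2*√291194137/211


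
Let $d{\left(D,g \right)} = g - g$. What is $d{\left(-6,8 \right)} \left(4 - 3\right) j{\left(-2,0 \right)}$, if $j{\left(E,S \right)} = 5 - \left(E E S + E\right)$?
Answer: $0$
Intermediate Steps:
$d{\left(D,g \right)} = 0$
$j{\left(E,S \right)} = 5 - E - S E^{2}$ ($j{\left(E,S \right)} = 5 - \left(E^{2} S + E\right) = 5 - \left(S E^{2} + E\right) = 5 - \left(E + S E^{2}\right) = 5 - E - S E^{2}$)
$d{\left(-6,8 \right)} \left(4 - 3\right) j{\left(-2,0 \right)} = 0 \left(4 - 3\right) \left(5 - -2 - 0 \left(-2\right)^{2}\right) = 0 \left(4 - 3\right) \left(5 + 2 - 0 \cdot 4\right) = 0 \cdot 1 \left(5 + 2 + 0\right) = 0 \cdot 1 \cdot 7 = 0 \cdot 7 = 0$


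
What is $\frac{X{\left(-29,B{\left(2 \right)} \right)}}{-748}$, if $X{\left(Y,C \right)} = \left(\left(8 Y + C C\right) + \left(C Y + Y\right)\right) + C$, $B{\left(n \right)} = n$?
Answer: $\frac{313}{748} \approx 0.41845$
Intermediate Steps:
$X{\left(Y,C \right)} = C + C^{2} + 9 Y + C Y$ ($X{\left(Y,C \right)} = \left(\left(8 Y + C^{2}\right) + \left(Y + C Y\right)\right) + C = \left(\left(C^{2} + 8 Y\right) + \left(Y + C Y\right)\right) + C = \left(C^{2} + 9 Y + C Y\right) + C = C + C^{2} + 9 Y + C Y$)
$\frac{X{\left(-29,B{\left(2 \right)} \right)}}{-748} = \frac{2 + 2^{2} + 9 \left(-29\right) + 2 \left(-29\right)}{-748} = \left(2 + 4 - 261 - 58\right) \left(- \frac{1}{748}\right) = \left(-313\right) \left(- \frac{1}{748}\right) = \frac{313}{748}$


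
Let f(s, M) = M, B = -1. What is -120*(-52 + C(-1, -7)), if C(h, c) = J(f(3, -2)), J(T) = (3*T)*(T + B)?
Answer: 4080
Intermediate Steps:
J(T) = 3*T*(-1 + T) (J(T) = (3*T)*(T - 1) = (3*T)*(-1 + T) = 3*T*(-1 + T))
C(h, c) = 18 (C(h, c) = 3*(-2)*(-1 - 2) = 3*(-2)*(-3) = 18)
-120*(-52 + C(-1, -7)) = -120*(-52 + 18) = -120*(-34) = 4080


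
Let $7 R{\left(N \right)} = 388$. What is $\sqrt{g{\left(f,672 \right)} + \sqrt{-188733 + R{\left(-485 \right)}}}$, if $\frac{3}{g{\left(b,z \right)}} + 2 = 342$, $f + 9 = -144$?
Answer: $\frac{\sqrt{12495 + 202300 i \sqrt{9245201}}}{1190} \approx 14.737 + 14.737 i$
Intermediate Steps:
$R{\left(N \right)} = \frac{388}{7}$ ($R{\left(N \right)} = \frac{1}{7} \cdot 388 = \frac{388}{7}$)
$f = -153$ ($f = -9 - 144 = -153$)
$g{\left(b,z \right)} = \frac{3}{340}$ ($g{\left(b,z \right)} = \frac{3}{-2 + 342} = \frac{3}{340}$)
$\sqrt{g{\left(f,672 \right)} + \sqrt{-188733 + R{\left(-485 \right)}}} = \sqrt{\frac{3}{340} + \sqrt{-188733 + \frac{388}{7}}} = \sqrt{\frac{3}{340} + \sqrt{- \frac{1320743}{7}}} = \sqrt{\frac{3}{340} + \frac{i \sqrt{9245201}}{7}}$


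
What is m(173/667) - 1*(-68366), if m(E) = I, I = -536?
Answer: 67830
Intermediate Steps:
m(E) = -536
m(173/667) - 1*(-68366) = -536 - 1*(-68366) = -536 + 68366 = 67830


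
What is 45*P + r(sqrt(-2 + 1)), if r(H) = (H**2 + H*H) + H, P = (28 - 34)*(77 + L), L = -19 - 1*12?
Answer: -12422 + I ≈ -12422.0 + 1.0*I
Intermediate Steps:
L = -31 (L = -19 - 12 = -31)
P = -276 (P = (28 - 34)*(77 - 31) = -6*46 = -276)
r(H) = H + 2*H**2 (r(H) = (H**2 + H**2) + H = 2*H**2 + H = H + 2*H**2)
45*P + r(sqrt(-2 + 1)) = 45*(-276) + sqrt(-2 + 1)*(1 + 2*sqrt(-2 + 1)) = -12420 + sqrt(-1)*(1 + 2*sqrt(-1)) = -12420 + I*(1 + 2*I)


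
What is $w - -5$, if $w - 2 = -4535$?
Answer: $-4528$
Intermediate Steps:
$w = -4533$ ($w = 2 - 4535 = -4533$)
$w - -5 = -4533 - -5 = -4533 + \left(40 - 35\right) = -4533 + 5 = -4528$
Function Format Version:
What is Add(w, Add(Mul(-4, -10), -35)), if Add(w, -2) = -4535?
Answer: -4528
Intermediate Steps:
w = -4533 (w = Add(2, -4535) = -4533)
Add(w, Add(Mul(-4, -10), -35)) = Add(-4533, Add(Mul(-4, -10), -35)) = Add(-4533, Add(40, -35)) = Add(-4533, 5) = -4528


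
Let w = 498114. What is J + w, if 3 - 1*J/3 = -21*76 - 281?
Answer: 503754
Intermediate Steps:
J = 5640 (J = 9 - 3*(-21*76 - 281) = 9 - 3*(-1596 - 281) = 9 - 3*(-1877) = 9 + 5631 = 5640)
J + w = 5640 + 498114 = 503754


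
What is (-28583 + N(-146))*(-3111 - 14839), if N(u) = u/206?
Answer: 52846989900/103 ≈ 5.1308e+8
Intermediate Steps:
N(u) = u/206 (N(u) = u*(1/206) = u/206)
(-28583 + N(-146))*(-3111 - 14839) = (-28583 + (1/206)*(-146))*(-3111 - 14839) = (-28583 - 73/103)*(-17950) = -2944122/103*(-17950) = 52846989900/103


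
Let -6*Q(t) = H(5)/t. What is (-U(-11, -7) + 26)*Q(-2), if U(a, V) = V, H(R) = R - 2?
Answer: 33/4 ≈ 8.2500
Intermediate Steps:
H(R) = -2 + R
Q(t) = -1/(2*t) (Q(t) = -(-2 + 5)/(6*t) = -1/(2*t))
(-U(-11, -7) + 26)*Q(-2) = (-1*(-7) + 26)*(-½/(-2)) = (7 + 26)*(-½*(-½)) = 33*(¼) = 33/4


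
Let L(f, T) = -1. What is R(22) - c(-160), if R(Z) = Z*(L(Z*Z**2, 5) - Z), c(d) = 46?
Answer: -552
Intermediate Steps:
R(Z) = Z*(-1 - Z)
R(22) - c(-160) = -1*22*(1 + 22) - 1*46 = -1*22*23 - 46 = -506 - 46 = -552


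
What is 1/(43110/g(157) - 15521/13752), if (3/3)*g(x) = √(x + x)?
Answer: 33510832344/175734764581292963 + 4076427798720*√314/175734764581292963 ≈ 0.00041123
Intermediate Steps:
g(x) = √2*√x (g(x) = √(x + x) = √(2*x) = √2*√x)
1/(43110/g(157) - 15521/13752) = 1/(43110/((√2*√157)) - 15521/13752) = 1/(43110/(√314) - 15521*1/13752) = 1/(43110*(√314/314) - 15521/13752) = 1/(21555*√314/157 - 15521/13752) = 1/(-15521/13752 + 21555*√314/157)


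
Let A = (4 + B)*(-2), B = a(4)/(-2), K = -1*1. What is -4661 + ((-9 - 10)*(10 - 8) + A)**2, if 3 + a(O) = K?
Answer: -2161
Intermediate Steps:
K = -1
a(O) = -4 (a(O) = -3 - 1 = -4)
B = 2 (B = -4/(-2) = -4*(-1/2) = 2)
A = -12 (A = (4 + 2)*(-2) = 6*(-2) = -12)
-4661 + ((-9 - 10)*(10 - 8) + A)**2 = -4661 + ((-9 - 10)*(10 - 8) - 12)**2 = -4661 + (-19*2 - 12)**2 = -4661 + (-38 - 12)**2 = -4661 + (-50)**2 = -4661 + 2500 = -2161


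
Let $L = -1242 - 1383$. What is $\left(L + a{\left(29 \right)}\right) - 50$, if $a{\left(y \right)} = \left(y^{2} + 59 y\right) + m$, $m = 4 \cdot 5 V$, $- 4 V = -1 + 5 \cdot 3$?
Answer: $-193$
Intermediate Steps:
$V = - \frac{7}{2}$ ($V = - \frac{-1 + 5 \cdot 3}{4} = - \frac{-1 + 15}{4} = \left(- \frac{1}{4}\right) 14 = - \frac{7}{2} \approx -3.5$)
$m = -70$ ($m = 4 \cdot 5 \left(- \frac{7}{2}\right) = 20 \left(- \frac{7}{2}\right) = -70$)
$a{\left(y \right)} = -70 + y^{2} + 59 y$ ($a{\left(y \right)} = \left(y^{2} + 59 y\right) - 70 = -70 + y^{2} + 59 y$)
$L = -2625$
$\left(L + a{\left(29 \right)}\right) - 50 = \left(-2625 + \left(-70 + 29^{2} + 59 \cdot 29\right)\right) - 50 = \left(-2625 + \left(-70 + 841 + 1711\right)\right) - 50 = \left(-2625 + 2482\right) - 50 = -143 - 50 = -193$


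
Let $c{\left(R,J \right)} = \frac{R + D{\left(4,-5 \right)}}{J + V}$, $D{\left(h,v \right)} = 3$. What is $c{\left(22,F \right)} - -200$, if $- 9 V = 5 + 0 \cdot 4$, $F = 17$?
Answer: $\frac{29825}{148} \approx 201.52$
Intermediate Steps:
$V = - \frac{5}{9}$ ($V = - \frac{5 + 0 \cdot 4}{9} = - \frac{5 + 0}{9} = \left(- \frac{1}{9}\right) 5 = - \frac{5}{9} \approx -0.55556$)
$c{\left(R,J \right)} = \frac{3 + R}{- \frac{5}{9} + J}$ ($c{\left(R,J \right)} = \frac{R + 3}{J - \frac{5}{9}} = \frac{3 + R}{- \frac{5}{9} + J}$)
$c{\left(22,F \right)} - -200 = \frac{9 \left(3 + 22\right)}{-5 + 9 \cdot 17} - -200 = 9 \frac{1}{-5 + 153} \cdot 25 + 200 = 9 \cdot \frac{1}{148} \cdot 25 + 200 = \frac{225}{148} + 200 = \frac{29825}{148}$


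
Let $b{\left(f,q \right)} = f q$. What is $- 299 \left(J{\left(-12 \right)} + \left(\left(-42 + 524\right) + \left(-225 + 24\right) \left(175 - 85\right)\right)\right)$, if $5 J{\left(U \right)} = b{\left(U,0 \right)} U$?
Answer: $5264792$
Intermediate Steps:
$J{\left(U \right)} = 0$ ($J{\left(U \right)} = \frac{U 0 U}{5} = \frac{0 U}{5} = \frac{1}{5} \cdot 0 = 0$)
$- 299 \left(J{\left(-12 \right)} + \left(\left(-42 + 524\right) + \left(-225 + 24\right) \left(175 - 85\right)\right)\right) = - 299 \left(0 + \left(\left(-42 + 524\right) + \left(-225 + 24\right) \left(175 - 85\right)\right)\right) = - 299 \left(0 + \left(482 - 18090\right)\right) = - 299 \left(0 - 17608\right) = \left(-299\right) \left(-17608\right) = 5264792$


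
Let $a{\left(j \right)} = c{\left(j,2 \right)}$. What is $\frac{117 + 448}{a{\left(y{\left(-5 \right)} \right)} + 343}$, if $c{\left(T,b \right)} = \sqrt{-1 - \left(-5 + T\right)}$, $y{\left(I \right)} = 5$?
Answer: $\frac{38759}{23530} - \frac{113 i}{23530} \approx 1.6472 - 0.0048024 i$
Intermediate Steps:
$c{\left(T,b \right)} = \sqrt{4 - T}$
$a{\left(j \right)} = \sqrt{4 - j}$
$\frac{117 + 448}{a{\left(y{\left(-5 \right)} \right)} + 343} = \frac{117 + 448}{\sqrt{4 - 5} + 343} = \frac{565}{\sqrt{4 - 5} + 343} = \frac{565}{\sqrt{-1} + 343} = \frac{565}{i + 343} = \frac{565}{343 + i} = 565 \frac{343 - i}{117650} = \frac{113 \left(343 - i\right)}{23530}$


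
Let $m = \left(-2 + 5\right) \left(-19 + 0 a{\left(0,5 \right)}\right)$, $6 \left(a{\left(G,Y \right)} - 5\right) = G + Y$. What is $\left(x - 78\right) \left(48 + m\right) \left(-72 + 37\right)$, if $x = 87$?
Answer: $2835$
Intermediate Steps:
$a{\left(G,Y \right)} = 5 + \frac{G}{6} + \frac{Y}{6}$ ($a{\left(G,Y \right)} = 5 + \frac{G + Y}{6} = 5 + \left(\frac{G}{6} + \frac{Y}{6}\right) = 5 + \frac{G}{6} + \frac{Y}{6}$)
$m = -57$ ($m = \left(-2 + 5\right) \left(-19 + 0 \left(5 + \frac{1}{6} \cdot 0 + \frac{1}{6} \cdot 5\right)\right) = 3 \left(-19 + 0 \left(5 + 0 + \frac{5}{6}\right)\right) = 3 \left(-19 + 0 \cdot \frac{35}{6}\right) = 3 \left(-19 + 0\right) = 3 \left(-19\right) = -57$)
$\left(x - 78\right) \left(48 + m\right) \left(-72 + 37\right) = \left(87 - 78\right) \left(48 - 57\right) \left(-72 + 37\right) = 9 \left(\left(-9\right) \left(-35\right)\right) = 9 \cdot 315 = 2835$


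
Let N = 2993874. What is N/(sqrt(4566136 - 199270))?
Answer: 498979*sqrt(4366866)/727811 ≈ 1432.7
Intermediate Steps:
N/(sqrt(4566136 - 199270)) = 2993874/(sqrt(4566136 - 199270)) = 2993874/(sqrt(4366866)) = 2993874*(sqrt(4366866)/4366866) = 498979*sqrt(4366866)/727811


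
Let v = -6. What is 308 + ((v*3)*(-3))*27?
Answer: 1766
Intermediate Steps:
308 + ((v*3)*(-3))*27 = 308 + (-6*3*(-3))*27 = 308 - 18*(-3)*27 = 308 + 54*27 = 308 + 1458 = 1766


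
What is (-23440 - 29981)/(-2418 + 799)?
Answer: 53421/1619 ≈ 32.996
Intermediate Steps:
(-23440 - 29981)/(-2418 + 799) = -53421/(-1619) = -53421*(-1/1619) = 53421/1619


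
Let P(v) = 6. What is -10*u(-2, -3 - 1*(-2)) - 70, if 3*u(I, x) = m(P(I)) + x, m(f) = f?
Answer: -260/3 ≈ -86.667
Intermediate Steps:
u(I, x) = 2 + x/3 (u(I, x) = (6 + x)/3 = 2 + x/3)
-10*u(-2, -3 - 1*(-2)) - 70 = -10*(2 + (-3 - 1*(-2))/3) - 70 = -10*(2 + (-3 + 2)/3) - 70 = -10*(2 + (⅓)*(-1)) - 70 = -10*(2 - ⅓) - 70 = -10*5/3 - 70 = -50/3 - 70 = -260/3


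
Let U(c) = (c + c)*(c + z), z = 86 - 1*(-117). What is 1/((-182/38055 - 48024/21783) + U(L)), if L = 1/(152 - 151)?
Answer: 276317355/112126974898 ≈ 0.0024643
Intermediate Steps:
L = 1 (L = 1/1 = 1)
z = 203 (z = 86 + 117 = 203)
U(c) = 2*c*(203 + c) (U(c) = (c + c)*(c + 203) = (2*c)*(203 + c) = 2*c*(203 + c))
1/((-182/38055 - 48024/21783) + U(L)) = 1/((-182/38055 - 48024/21783) + 2*1*(203 + 1)) = 1/((-182*1/38055 - 48024*1/21783) + 2*1*204) = 1/((-182/38055 - 16008/7261) + 408) = 1/(-610505942/276317355 + 408) = 1/(112126974898/276317355) = 276317355/112126974898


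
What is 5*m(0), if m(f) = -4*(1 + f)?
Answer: -20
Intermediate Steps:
m(f) = -4 - 4*f
5*m(0) = 5*(-4 - 4*0) = 5*(-4 + 0) = 5*(-4) = -20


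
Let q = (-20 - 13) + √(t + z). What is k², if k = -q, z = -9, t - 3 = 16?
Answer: (33 - √10)² ≈ 890.29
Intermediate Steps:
t = 19 (t = 3 + 16 = 19)
q = -33 + √10 (q = (-20 - 13) + √(19 - 9) = -33 + √10 ≈ -29.838)
k = 33 - √10 (k = -(-33 + √10) = 33 - √10 ≈ 29.838)
k² = (33 - √10)²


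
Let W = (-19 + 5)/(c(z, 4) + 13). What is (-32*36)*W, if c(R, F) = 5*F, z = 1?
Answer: 5376/11 ≈ 488.73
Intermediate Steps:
W = -14/33 (W = (-19 + 5)/(5*4 + 13) = -14/(20 + 13) = -14/33 ≈ -0.42424)
(-32*36)*W = -32*36*(-14/33) = -1152*(-14/33) = 5376/11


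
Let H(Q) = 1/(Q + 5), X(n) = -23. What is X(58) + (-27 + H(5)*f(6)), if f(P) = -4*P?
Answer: -262/5 ≈ -52.400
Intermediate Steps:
H(Q) = 1/(5 + Q)
X(58) + (-27 + H(5)*f(6)) = -23 + (-27 + (-4*6)/(5 + 5)) = -23 + (-27 - 24/10) = -23 + (-27 + (⅒)*(-24)) = -23 + (-27 - 12/5) = -23 - 147/5 = -262/5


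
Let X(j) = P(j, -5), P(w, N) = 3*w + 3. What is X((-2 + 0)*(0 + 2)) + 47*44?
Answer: 2059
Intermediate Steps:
P(w, N) = 3 + 3*w
X(j) = 3 + 3*j
X((-2 + 0)*(0 + 2)) + 47*44 = (3 + 3*((-2 + 0)*(0 + 2))) + 47*44 = (3 + 3*(-2*2)) + 2068 = (3 + 3*(-4)) + 2068 = (3 - 12) + 2068 = -9 + 2068 = 2059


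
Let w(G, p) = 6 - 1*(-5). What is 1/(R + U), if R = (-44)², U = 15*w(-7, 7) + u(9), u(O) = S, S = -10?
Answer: 1/2091 ≈ 0.00047824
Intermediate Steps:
w(G, p) = 11 (w(G, p) = 6 + 5 = 11)
u(O) = -10
U = 155 (U = 15*11 - 10 = 165 - 10 = 155)
R = 1936
1/(R + U) = 1/(1936 + 155) = 1/2091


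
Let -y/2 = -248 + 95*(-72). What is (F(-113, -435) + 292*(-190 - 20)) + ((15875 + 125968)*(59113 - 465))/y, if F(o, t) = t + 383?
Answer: 931099849/1772 ≈ 5.2545e+5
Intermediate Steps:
F(o, t) = 383 + t
y = 14176 (y = -2*(-248 + 95*(-72)) = -2*(-248 - 6840) = -2*(-7088) = 14176)
(F(-113, -435) + 292*(-190 - 20)) + ((15875 + 125968)*(59113 - 465))/y = ((383 - 435) + 292*(-190 - 20)) + ((15875 + 125968)*(59113 - 465))/14176 = (-52 + 292*(-210)) + (141843*58648)*(1/14176) = (-52 - 61320) + 8318808264*(1/14176) = -61372 + 1039851033/1772 = 931099849/1772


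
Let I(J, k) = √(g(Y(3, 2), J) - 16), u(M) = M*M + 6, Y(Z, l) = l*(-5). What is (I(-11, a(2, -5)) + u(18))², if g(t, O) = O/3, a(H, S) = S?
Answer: (990 + I*√177)²/9 ≈ 1.0888e+5 + 2926.9*I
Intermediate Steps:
Y(Z, l) = -5*l
u(M) = 6 + M² (u(M) = M² + 6 = 6 + M²)
g(t, O) = O/3 (g(t, O) = O*(⅓) = O/3)
I(J, k) = √(-16 + J/3) (I(J, k) = √(J/3 - 16) = √(-16 + J/3))
(I(-11, a(2, -5)) + u(18))² = (√(-144 + 3*(-11))/3 + (6 + 18²))² = (√(-144 - 33)/3 + (6 + 324))² = (√(-177)/3 + 330)² = ((I*√177)/3 + 330)² = (I*√177/3 + 330)² = (330 + I*√177/3)²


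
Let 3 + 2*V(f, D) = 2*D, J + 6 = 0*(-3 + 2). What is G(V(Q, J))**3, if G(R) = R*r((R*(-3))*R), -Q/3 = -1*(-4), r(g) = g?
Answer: 1037970703125/512 ≈ 2.0273e+9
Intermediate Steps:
J = -6 (J = -6 + 0*(-3 + 2) = -6 + 0*(-1) = -6 + 0 = -6)
Q = -12 (Q = -(-3)*(-4) = -3*4 = -12)
V(f, D) = -3/2 + D (V(f, D) = -3/2 + (2*D)/2 = -3/2 + D)
G(R) = -3*R**3 (G(R) = R*((R*(-3))*R) = R*((-3*R)*R) = R*(-3*R**2) = -3*R**3)
G(V(Q, J))**3 = (-3*(-3/2 - 6)**3)**3 = (-3*(-15/2)**3)**3 = (-3*(-3375/8))**3 = (10125/8)**3 = 1037970703125/512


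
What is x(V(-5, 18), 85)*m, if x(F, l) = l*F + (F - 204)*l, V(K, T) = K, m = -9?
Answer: 163710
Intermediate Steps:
x(F, l) = F*l + l*(-204 + F) (x(F, l) = F*l + (-204 + F)*l = F*l + l*(-204 + F))
x(V(-5, 18), 85)*m = (2*85*(-102 - 5))*(-9) = (2*85*(-107))*(-9) = -18190*(-9) = 163710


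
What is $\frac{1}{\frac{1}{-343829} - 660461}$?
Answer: $- \frac{343829}{227085645170} \approx -1.5141 \cdot 10^{-6}$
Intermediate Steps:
$\frac{1}{\frac{1}{-343829} - 660461} = \frac{1}{- \frac{1}{343829} - 660461} = \frac{1}{- \frac{227085645170}{343829}} = - \frac{343829}{227085645170}$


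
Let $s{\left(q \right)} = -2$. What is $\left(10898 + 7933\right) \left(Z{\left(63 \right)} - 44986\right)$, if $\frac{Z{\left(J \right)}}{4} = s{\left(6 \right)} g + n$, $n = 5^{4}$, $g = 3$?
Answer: $-800505810$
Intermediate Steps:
$n = 625$
$Z{\left(J \right)} = 2476$ ($Z{\left(J \right)} = 4 \left(\left(-2\right) 3 + 625\right) = 4 \left(-6 + 625\right) = 4 \cdot 619 = 2476$)
$\left(10898 + 7933\right) \left(Z{\left(63 \right)} - 44986\right) = \left(10898 + 7933\right) \left(2476 - 44986\right) = 18831 \left(-42510\right) = -800505810$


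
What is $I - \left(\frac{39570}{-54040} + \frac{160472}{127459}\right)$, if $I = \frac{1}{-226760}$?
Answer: $- \frac{20569312440359}{39047416436840} \approx -0.52678$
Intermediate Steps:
$I = - \frac{1}{226760} \approx -4.41 \cdot 10^{-6}$
$I - \left(\frac{39570}{-54040} + \frac{160472}{127459}\right) = - \frac{1}{226760} - \left(\frac{39570}{-54040} + \frac{160472}{127459}\right) = - \frac{1}{226760} - \left(39570 \left(- \frac{1}{54040}\right) + 160472 \cdot \frac{1}{127459}\right) = - \frac{1}{226760} - \left(- \frac{3957}{5404} + \frac{160472}{127459}\right) = - \frac{1}{226760} - \frac{362835425}{688788436} = - \frac{20569312440359}{39047416436840}$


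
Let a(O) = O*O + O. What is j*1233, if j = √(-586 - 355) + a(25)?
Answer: 801450 + 1233*I*√941 ≈ 8.0145e+5 + 37823.0*I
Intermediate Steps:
a(O) = O + O² (a(O) = O² + O = O + O²)
j = 650 + I*√941 (j = √(-586 - 355) + 25*(1 + 25) = √(-941) + 25*26 = I*√941 + 650 = 650 + I*√941 ≈ 650.0 + 30.676*I)
j*1233 = (650 + I*√941)*1233 = 801450 + 1233*I*√941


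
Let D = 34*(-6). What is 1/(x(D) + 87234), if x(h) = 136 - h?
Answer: 1/87574 ≈ 1.1419e-5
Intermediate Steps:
D = -204
1/(x(D) + 87234) = 1/((136 - 1*(-204)) + 87234) = 1/((136 + 204) + 87234) = 1/(340 + 87234) = 1/87574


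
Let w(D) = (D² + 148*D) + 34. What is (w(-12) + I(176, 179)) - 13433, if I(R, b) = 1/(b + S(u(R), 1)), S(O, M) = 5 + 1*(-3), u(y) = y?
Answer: -2720610/181 ≈ -15031.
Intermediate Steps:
S(O, M) = 2 (S(O, M) = 5 - 3 = 2)
w(D) = 34 + D² + 148*D
I(R, b) = 1/(2 + b) (I(R, b) = 1/(b + 2) = 1/(2 + b))
(w(-12) + I(176, 179)) - 13433 = ((34 + (-12)² + 148*(-12)) + 1/(2 + 179)) - 13433 = ((34 + 144 - 1776) + 1/181) - 13433 = (-1598 + 1/181) - 13433 = -289237/181 - 13433 = -2720610/181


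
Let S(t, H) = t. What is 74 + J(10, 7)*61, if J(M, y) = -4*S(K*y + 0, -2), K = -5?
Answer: 8614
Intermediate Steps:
J(M, y) = 20*y (J(M, y) = -4*(-5*y + 0) = -(-20)*y = 20*y)
74 + J(10, 7)*61 = 74 + (20*7)*61 = 74 + 140*61 = 74 + 8540 = 8614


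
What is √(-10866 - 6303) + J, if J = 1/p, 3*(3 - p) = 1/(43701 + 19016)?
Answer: 188151/564452 + I*√17169 ≈ 0.33333 + 131.03*I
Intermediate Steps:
p = 564452/188151 (p = 3 - 1/(3*(43701 + 19016)) = 3 - ⅓/62717 = 3 - ⅓*1/62717 = 3 - 1/188151 = 564452/188151 ≈ 3.0000)
J = 188151/564452 (J = 1/(564452/188151) = 188151/564452 ≈ 0.33333)
√(-10866 - 6303) + J = √(-10866 - 6303) + 188151/564452 = √(-17169) + 188151/564452 = I*√17169 + 188151/564452 = 188151/564452 + I*√17169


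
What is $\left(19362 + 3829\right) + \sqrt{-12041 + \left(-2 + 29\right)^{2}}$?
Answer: $23191 + 4 i \sqrt{707} \approx 23191.0 + 106.36 i$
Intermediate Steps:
$\left(19362 + 3829\right) + \sqrt{-12041 + \left(-2 + 29\right)^{2}} = 23191 + \sqrt{-12041 + 27^{2}} = 23191 + \sqrt{-12041 + 729} = 23191 + \sqrt{-11312} = 23191 + 4 i \sqrt{707}$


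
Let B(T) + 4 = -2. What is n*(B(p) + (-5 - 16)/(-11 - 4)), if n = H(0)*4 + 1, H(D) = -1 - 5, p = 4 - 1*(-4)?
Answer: 529/5 ≈ 105.80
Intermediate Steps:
p = 8 (p = 4 + 4 = 8)
H(D) = -6
B(T) = -6 (B(T) = -4 - 2 = -6)
n = -23 (n = -6*4 + 1 = -24 + 1 = -23)
n*(B(p) + (-5 - 16)/(-11 - 4)) = -23*(-6 + (-5 - 16)/(-11 - 4)) = -23*(-6 - 21/(-15)) = -23*(-6 - 21*(-1/15)) = -23*(-6 + 7/5) = -23*(-23/5) = 529/5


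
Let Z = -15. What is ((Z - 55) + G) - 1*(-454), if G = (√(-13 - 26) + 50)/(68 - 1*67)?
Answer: 434 + I*√39 ≈ 434.0 + 6.245*I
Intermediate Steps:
G = 50 + I*√39 (G = (√(-39) + 50)/(68 - 67) = (I*√39 + 50)/1 = (50 + I*√39)*1 = 50 + I*√39 ≈ 50.0 + 6.245*I)
((Z - 55) + G) - 1*(-454) = ((-15 - 55) + (50 + I*√39)) - 1*(-454) = (-70 + (50 + I*√39)) + 454 = (-20 + I*√39) + 454 = 434 + I*√39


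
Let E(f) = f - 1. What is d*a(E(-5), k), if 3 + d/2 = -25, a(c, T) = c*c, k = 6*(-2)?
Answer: -2016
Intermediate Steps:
E(f) = -1 + f
k = -12
a(c, T) = c**2
d = -56 (d = -6 + 2*(-25) = -6 - 50 = -56)
d*a(E(-5), k) = -56*(-1 - 5)**2 = -56*(-6)**2 = -56*36 = -2016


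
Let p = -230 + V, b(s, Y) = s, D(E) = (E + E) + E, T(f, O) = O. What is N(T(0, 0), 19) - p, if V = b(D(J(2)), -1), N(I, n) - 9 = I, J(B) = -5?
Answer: 254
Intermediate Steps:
D(E) = 3*E (D(E) = 2*E + E = 3*E)
N(I, n) = 9 + I
V = -15 (V = 3*(-5) = -15)
p = -245 (p = -230 - 15 = -245)
N(T(0, 0), 19) - p = (9 + 0) - 1*(-245) = 9 + 245 = 254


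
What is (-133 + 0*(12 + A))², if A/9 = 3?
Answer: 17689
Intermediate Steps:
A = 27 (A = 9*3 = 27)
(-133 + 0*(12 + A))² = (-133 + 0*(12 + 27))² = (-133 + 0*39)² = (-133 + 0)² = (-133)² = 17689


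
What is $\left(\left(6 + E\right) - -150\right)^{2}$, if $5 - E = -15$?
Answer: $30976$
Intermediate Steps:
$E = 20$ ($E = 5 - -15 = 5 + 15 = 20$)
$\left(\left(6 + E\right) - -150\right)^{2} = \left(\left(6 + 20\right) - -150\right)^{2} = \left(26 + 150\right)^{2} = 176^{2} = 30976$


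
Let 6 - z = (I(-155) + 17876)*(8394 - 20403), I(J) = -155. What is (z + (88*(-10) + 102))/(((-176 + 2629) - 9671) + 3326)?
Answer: -30401531/556 ≈ -54679.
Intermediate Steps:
z = 212811495 (z = 6 - (-155 + 17876)*(8394 - 20403) = 6 - 17721*(-12009) = 6 - 1*(-212811489) = 6 + 212811489 = 212811495)
(z + (88*(-10) + 102))/(((-176 + 2629) - 9671) + 3326) = (212811495 + (88*(-10) + 102))/(((-176 + 2629) - 9671) + 3326) = (212811495 + (-880 + 102))/((2453 - 9671) + 3326) = (212811495 - 778)/(-7218 + 3326) = 212810717/(-3892) = 212810717*(-1/3892) = -30401531/556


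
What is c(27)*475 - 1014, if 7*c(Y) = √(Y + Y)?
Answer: -1014 + 1425*√6/7 ≈ -515.35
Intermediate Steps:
c(Y) = √2*√Y/7 (c(Y) = √(Y + Y)/7 = √(2*Y)/7 = (√2*√Y)/7 = √2*√Y/7)
c(27)*475 - 1014 = (√2*√27/7)*475 - 1014 = (√2*(3*√3)/7)*475 - 1014 = (3*√6/7)*475 - 1014 = 1425*√6/7 - 1014 = -1014 + 1425*√6/7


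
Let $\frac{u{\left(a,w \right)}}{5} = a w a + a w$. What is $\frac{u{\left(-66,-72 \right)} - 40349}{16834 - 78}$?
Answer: $- \frac{1584749}{16756} \approx -94.578$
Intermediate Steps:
$u{\left(a,w \right)} = 5 a w + 5 w a^{2}$ ($u{\left(a,w \right)} = 5 \left(a w a + a w\right) = 5 \left(w a^{2} + a w\right) = 5 \left(a w + w a^{2}\right) = 5 a w + 5 w a^{2}$)
$\frac{u{\left(-66,-72 \right)} - 40349}{16834 - 78} = \frac{5 \left(-66\right) \left(-72\right) \left(1 - 66\right) - 40349}{16834 - 78} = \frac{5 \left(-66\right) \left(-72\right) \left(-65\right) - 40349}{16756} = \left(-1544400 - 40349\right) \frac{1}{16756} = \left(-1584749\right) \frac{1}{16756} = - \frac{1584749}{16756}$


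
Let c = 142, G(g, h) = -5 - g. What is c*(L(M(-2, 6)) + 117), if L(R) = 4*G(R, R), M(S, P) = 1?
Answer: 13206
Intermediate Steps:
L(R) = -20 - 4*R (L(R) = 4*(-5 - R) = -20 - 4*R)
c*(L(M(-2, 6)) + 117) = 142*((-20 - 4*1) + 117) = 142*((-20 - 4) + 117) = 142*(-24 + 117) = 142*93 = 13206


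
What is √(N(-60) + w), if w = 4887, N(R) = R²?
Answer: 3*√943 ≈ 92.125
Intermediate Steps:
√(N(-60) + w) = √((-60)² + 4887) = √(3600 + 4887) = √8487 = 3*√943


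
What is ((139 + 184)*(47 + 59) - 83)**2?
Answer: 1166564025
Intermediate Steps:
((139 + 184)*(47 + 59) - 83)**2 = (323*106 - 83)**2 = (34238 - 83)**2 = 34155**2 = 1166564025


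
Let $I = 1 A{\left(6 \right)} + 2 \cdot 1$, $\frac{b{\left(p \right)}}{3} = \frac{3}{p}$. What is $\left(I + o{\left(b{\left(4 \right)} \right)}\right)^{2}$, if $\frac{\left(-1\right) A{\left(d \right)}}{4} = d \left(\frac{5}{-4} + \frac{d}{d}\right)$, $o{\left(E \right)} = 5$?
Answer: $169$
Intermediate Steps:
$b{\left(p \right)} = \frac{9}{p}$ ($b{\left(p \right)} = 3 \frac{3}{p} = \frac{9}{p}$)
$A{\left(d \right)} = d$ ($A{\left(d \right)} = - 4 d \left(\frac{5}{-4} + \frac{d}{d}\right) = - 4 d \left(5 \left(- \frac{1}{4}\right) + 1\right) = - 4 d \left(- \frac{5}{4} + 1\right) = - 4 d \left(- \frac{1}{4}\right) = - 4 \left(- \frac{d}{4}\right) = d$)
$I = 8$ ($I = 1 \cdot 6 + 2 \cdot 1 = 6 + 2 = 8$)
$\left(I + o{\left(b{\left(4 \right)} \right)}\right)^{2} = \left(8 + 5\right)^{2} = 13^{2} = 169$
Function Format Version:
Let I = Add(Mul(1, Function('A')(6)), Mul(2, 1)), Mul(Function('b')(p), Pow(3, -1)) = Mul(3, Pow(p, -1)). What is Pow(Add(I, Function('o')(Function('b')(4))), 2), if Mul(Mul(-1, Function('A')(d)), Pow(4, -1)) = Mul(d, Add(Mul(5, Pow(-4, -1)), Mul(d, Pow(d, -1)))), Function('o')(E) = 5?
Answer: 169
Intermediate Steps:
Function('b')(p) = Mul(9, Pow(p, -1)) (Function('b')(p) = Mul(3, Mul(3, Pow(p, -1))) = Mul(9, Pow(p, -1)))
Function('A')(d) = d (Function('A')(d) = Mul(-4, Mul(d, Add(Mul(5, Pow(-4, -1)), Mul(d, Pow(d, -1))))) = Mul(-4, Mul(d, Add(Mul(5, Rational(-1, 4)), 1))) = Mul(-4, Mul(d, Add(Rational(-5, 4), 1))) = Mul(-4, Mul(d, Rational(-1, 4))) = Mul(-4, Mul(Rational(-1, 4), d)) = d)
I = 8 (I = Add(Mul(1, 6), Mul(2, 1)) = Add(6, 2) = 8)
Pow(Add(I, Function('o')(Function('b')(4))), 2) = Pow(Add(8, 5), 2) = Pow(13, 2) = 169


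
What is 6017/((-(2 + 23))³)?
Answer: -6017/15625 ≈ -0.38509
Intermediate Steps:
6017/((-(2 + 23))³) = 6017/((-1*25)³) = 6017/((-25)³) = 6017/(-15625) = 6017*(-1/15625) = -6017/15625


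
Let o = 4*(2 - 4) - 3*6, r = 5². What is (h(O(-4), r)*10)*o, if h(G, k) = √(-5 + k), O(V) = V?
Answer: -520*√5 ≈ -1162.8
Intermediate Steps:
r = 25
o = -26 (o = 4*(-2) - 18 = -8 - 18 = -26)
(h(O(-4), r)*10)*o = (√(-5 + 25)*10)*(-26) = (√20*10)*(-26) = ((2*√5)*10)*(-26) = (20*√5)*(-26) = -520*√5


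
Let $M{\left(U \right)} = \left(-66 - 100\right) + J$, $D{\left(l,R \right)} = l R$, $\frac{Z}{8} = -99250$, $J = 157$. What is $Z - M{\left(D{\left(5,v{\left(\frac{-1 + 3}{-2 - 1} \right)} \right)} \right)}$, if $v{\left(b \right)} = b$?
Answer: $-793991$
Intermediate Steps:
$Z = -794000$ ($Z = 8 \left(-99250\right) = -794000$)
$D{\left(l,R \right)} = R l$
$M{\left(U \right)} = -9$ ($M{\left(U \right)} = \left(-66 - 100\right) + 157 = -166 + 157 = -9$)
$Z - M{\left(D{\left(5,v{\left(\frac{-1 + 3}{-2 - 1} \right)} \right)} \right)} = -794000 - -9 = -794000 + 9 = -793991$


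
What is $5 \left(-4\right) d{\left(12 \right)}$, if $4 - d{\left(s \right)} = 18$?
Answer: $280$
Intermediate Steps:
$d{\left(s \right)} = -14$ ($d{\left(s \right)} = 4 - 18 = -14$)
$5 \left(-4\right) d{\left(12 \right)} = 5 \left(-4\right) \left(-14\right) = \left(-20\right) \left(-14\right) = 280$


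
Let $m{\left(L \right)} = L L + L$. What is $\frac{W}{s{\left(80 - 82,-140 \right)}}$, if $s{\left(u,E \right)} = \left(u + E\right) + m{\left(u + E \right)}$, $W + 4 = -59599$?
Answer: $- \frac{59603}{19880} \approx -2.9981$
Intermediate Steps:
$W = -59603$ ($W = -4 - 59599 = -59603$)
$m{\left(L \right)} = L + L^{2}$ ($m{\left(L \right)} = L^{2} + L = L + L^{2}$)
$s{\left(u,E \right)} = E + u + \left(E + u\right) \left(1 + E + u\right)$ ($s{\left(u,E \right)} = \left(u + E\right) + \left(u + E\right) \left(1 + \left(u + E\right)\right) = \left(E + u\right) + \left(E + u\right) \left(1 + \left(E + u\right)\right) = \left(E + u\right) + \left(E + u\right) \left(1 + E + u\right) = E + u + \left(E + u\right) \left(1 + E + u\right)$)
$\frac{W}{s{\left(80 - 82,-140 \right)}} = - \frac{59603}{-140 + \left(80 - 82\right) + \left(-140 + \left(80 - 82\right)\right) \left(1 - 140 + \left(80 - 82\right)\right)} = - \frac{59603}{-140 - 2 + \left(-140 - 2\right) \left(1 - 140 - 2\right)} = - \frac{59603}{-140 - 2 - -20022} = - \frac{59603}{-140 - 2 + 20022} = - \frac{59603}{19880}$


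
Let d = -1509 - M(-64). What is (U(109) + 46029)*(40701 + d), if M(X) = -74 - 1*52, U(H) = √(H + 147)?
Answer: 1810397310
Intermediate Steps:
U(H) = √(147 + H)
M(X) = -126 (M(X) = -74 - 52 = -126)
d = -1383 (d = -1509 - 1*(-126) = -1509 + 126 = -1383)
(U(109) + 46029)*(40701 + d) = (√(147 + 109) + 46029)*(40701 - 1383) = (√256 + 46029)*39318 = (16 + 46029)*39318 = 46045*39318 = 1810397310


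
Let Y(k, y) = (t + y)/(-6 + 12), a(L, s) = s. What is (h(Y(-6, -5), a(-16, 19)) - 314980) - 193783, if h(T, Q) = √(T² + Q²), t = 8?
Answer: -508763 + 17*√5/2 ≈ -5.0874e+5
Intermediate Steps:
Y(k, y) = 4/3 + y/6 (Y(k, y) = (8 + y)/(-6 + 12) = (8 + y)/6 = (8 + y)*(⅙) = 4/3 + y/6)
h(T, Q) = √(Q² + T²)
(h(Y(-6, -5), a(-16, 19)) - 314980) - 193783 = (√(19² + (4/3 + (⅙)*(-5))²) - 314980) - 193783 = (√(361 + (4/3 - ⅚)²) - 314980) - 193783 = (√(361 + (½)²) - 314980) - 193783 = (√(361 + ¼) - 314980) - 193783 = (√(1445/4) - 314980) - 193783 = (17*√5/2 - 314980) - 193783 = (-314980 + 17*√5/2) - 193783 = -508763 + 17*√5/2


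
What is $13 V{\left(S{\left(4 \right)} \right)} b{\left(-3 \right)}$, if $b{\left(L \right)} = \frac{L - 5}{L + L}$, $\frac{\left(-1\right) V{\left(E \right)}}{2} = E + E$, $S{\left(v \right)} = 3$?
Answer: $-208$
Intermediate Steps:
$V{\left(E \right)} = - 4 E$ ($V{\left(E \right)} = - 2 \left(E + E\right) = - 2 \cdot 2 E = - 4 E$)
$b{\left(L \right)} = \frac{-5 + L}{2 L}$
$13 V{\left(S{\left(4 \right)} \right)} b{\left(-3 \right)} = 13 \left(\left(-4\right) 3\right) \frac{-5 - 3}{2 \left(-3\right)} = 13 \left(-12\right) \frac{1}{2} \left(- \frac{1}{3}\right) \left(-8\right) = \left(-156\right) \frac{4}{3} = -208$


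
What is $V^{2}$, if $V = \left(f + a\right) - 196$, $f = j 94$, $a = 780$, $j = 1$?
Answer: $459684$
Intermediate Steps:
$f = 94$ ($f = 1 \cdot 94 = 94$)
$V = 678$ ($V = \left(94 + 780\right) - 196 = 874 - 196 = 678$)
$V^{2} = 678^{2} = 459684$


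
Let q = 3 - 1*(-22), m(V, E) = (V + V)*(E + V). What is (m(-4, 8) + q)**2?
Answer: 49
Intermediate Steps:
m(V, E) = 2*V*(E + V) (m(V, E) = (2*V)*(E + V) = 2*V*(E + V))
q = 25 (q = 3 + 22 = 25)
(m(-4, 8) + q)**2 = (2*(-4)*(8 - 4) + 25)**2 = (2*(-4)*4 + 25)**2 = (-32 + 25)**2 = (-7)**2 = 49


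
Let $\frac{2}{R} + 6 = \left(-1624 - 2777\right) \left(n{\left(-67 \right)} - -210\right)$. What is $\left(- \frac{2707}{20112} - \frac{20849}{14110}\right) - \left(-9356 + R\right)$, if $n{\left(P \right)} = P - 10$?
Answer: $\frac{258972622893851443}{27684614788080} \approx 9354.4$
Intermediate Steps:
$n{\left(P \right)} = -10 + P$ ($n{\left(P \right)} = P - 10 = -10 + P$)
$R = - \frac{2}{585339}$ ($R = \frac{2}{-6 + \left(-1624 - 2777\right) \left(\left(-10 - 67\right) - -210\right)} = \frac{2}{-6 - 4401 \left(-77 + 210\right)} = \frac{2}{-6 - 585333} = \frac{2}{-585339} = 2 \left(- \frac{1}{585339}\right) = - \frac{2}{585339} \approx -3.4168 \cdot 10^{-6}$)
$\left(- \frac{2707}{20112} - \frac{20849}{14110}\right) - \left(-9356 + R\right) = \left(- \frac{2707}{20112} - \frac{20849}{14110}\right) - \left(-9356 - \frac{2}{585339}\right) = \left(\left(-2707\right) \frac{1}{20112} - \frac{20849}{14110}\right) - - \frac{5476431686}{585339} = \left(- \frac{2707}{20112} - \frac{20849}{14110}\right) + \frac{5476431686}{585339} = - \frac{228755429}{141890160} + \frac{5476431686}{585339} = \frac{258972622893851443}{27684614788080}$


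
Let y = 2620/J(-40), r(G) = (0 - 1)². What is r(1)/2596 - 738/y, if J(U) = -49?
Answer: 23469793/1700380 ≈ 13.803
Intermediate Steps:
r(G) = 1 (r(G) = (-1)² = 1)
y = -2620/49 (y = 2620/(-49) = 2620*(-1/49) = -2620/49 ≈ -53.469)
r(1)/2596 - 738/y = 1/2596 - 738/(-2620/49) = 1*(1/2596) - 738*(-49/2620) = 1/2596 + 18081/1310 = 23469793/1700380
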